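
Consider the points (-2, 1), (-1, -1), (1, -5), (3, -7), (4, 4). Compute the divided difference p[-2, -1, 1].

p[-2,-1] = (-1 - 1) / (-1 - (-2)) = -2
p[-1,1] = (-5 - (-1)) / (1 - (-1)) = -2
p[-2,-1,1] = (-2 - (-2)) / (1 - (-2)) = 0

0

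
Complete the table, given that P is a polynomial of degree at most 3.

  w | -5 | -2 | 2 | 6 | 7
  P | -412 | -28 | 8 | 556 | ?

The 4 known values determine P uniquely (degree ≤ 3).
Evaluate each Lagrange basis at w = 7:
L_0(7) = (9)·(5)·(1)/[(-3)·(-7)·(-11)] = -15/77
L_1(7) = (12)·(5)·(1)/[(3)·(-4)·(-8)] = 5/8
L_2(7) = (12)·(9)·(1)/[(7)·(4)·(-4)] = -27/28
L_3(7) = (12)·(9)·(5)/[(11)·(8)·(4)] = 135/88
Sum: (-412)·(-15/77) + (-28)·(5/8) + 8·(-27/28) + 556·(135/88) = 908

908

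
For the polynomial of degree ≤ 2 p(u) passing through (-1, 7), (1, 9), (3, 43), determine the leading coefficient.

L_0(u) = (u - 1)(u - 3) / [8] = (1/8)u^2 - (1/2)u + 3/8
L_1(u) = (u + 1)(u - 3) / [-4] = -(1/4)u^2 + (1/2)u + 3/4
L_2(u) = (u + 1)(u - 1) / [8] = (1/8)u^2 - 1/8
p(u) = 7·L_0 + 9·L_1 + 43·L_2
Only the coefficient of u^2 is needed; take it from each L_i and combine:
7·(1/8) + 9·(-1/4) + 43·(1/8) = 4

4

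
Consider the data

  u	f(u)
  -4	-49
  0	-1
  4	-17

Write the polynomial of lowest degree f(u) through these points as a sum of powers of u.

Build the Lagrange basis polynomials:
L_0(u) = u(u - 4) / [32] = (1/32)u^2 - (1/8)u
L_1(u) = (u + 4)(u - 4) / [-16] = -(1/16)u^2 + 1
L_2(u) = (u + 4)u / [32] = (1/32)u^2 + (1/8)u
f(u) = (-49)·L_0 + (-1)·L_1 + (-17)·L_2
  (-49)·L_0(u) = -(49/32)u^2 + (49/8)u
  (-1)·L_1(u) = (1/16)u^2 - 1
  (-17)·L_2(u) = -(17/32)u^2 - (17/8)u
Adding term by term: -2u^2 + 4u - 1

f(u) = -2u^2 + 4u - 1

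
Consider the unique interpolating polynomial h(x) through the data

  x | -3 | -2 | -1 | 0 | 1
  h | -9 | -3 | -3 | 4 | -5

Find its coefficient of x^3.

-41/6

Build the Lagrange basis polynomials:
L_0(x) = (x + 2)(x + 1)x(x - 1) / [24] = (1/24)x^4 + (1/12)x^3 - (1/24)x^2 - (1/12)x
L_1(x) = (x + 3)(x + 1)x(x - 1) / [-6] = -(1/6)x^4 - (1/2)x^3 + (1/6)x^2 + (1/2)x
L_2(x) = (x + 3)(x + 2)x(x - 1) / [4] = (1/4)x^4 + x^3 + (1/4)x^2 - (3/2)x
L_3(x) = (x + 3)(x + 2)(x + 1)(x - 1) / [-6] = -(1/6)x^4 - (5/6)x^3 - (5/6)x^2 + (5/6)x + 1
L_4(x) = (x + 3)(x + 2)(x + 1)x / [24] = (1/24)x^4 + (1/4)x^3 + (11/24)x^2 + (1/4)x
h(x) = (-9)·L_0 + (-3)·L_1 + (-3)·L_2 + 4·L_3 + (-5)·L_4
Only the coefficient of x^3 is needed; take it from each L_i and combine:
(-9)·(1/12) + (-3)·(-1/2) + (-3)·(1) + 4·(-5/6) + (-5)·(1/4) = -41/6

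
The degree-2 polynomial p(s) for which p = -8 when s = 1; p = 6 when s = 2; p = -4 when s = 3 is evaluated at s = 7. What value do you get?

-284

Evaluate each Lagrange basis at s = 7:
L_0(7) = (5)·(4)/[(-1)·(-2)] = 10
L_1(7) = (6)·(4)/[(1)·(-1)] = -24
L_2(7) = (6)·(5)/[(2)·(1)] = 15
Sum: (-8)·(10) + 6·(-24) + (-4)·(15) = -284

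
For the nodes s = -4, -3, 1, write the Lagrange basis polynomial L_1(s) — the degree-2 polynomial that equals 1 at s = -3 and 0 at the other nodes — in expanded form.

L_1(s) = -(1/4)s^2 - (3/4)s + 1

L_1(s) = (s + 4)(s - 1) / [(1)·(-4)]
       = (s^2 + 3s - 4) / (-4)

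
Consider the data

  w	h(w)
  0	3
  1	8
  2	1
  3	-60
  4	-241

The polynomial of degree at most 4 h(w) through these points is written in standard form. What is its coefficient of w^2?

4

Build the Lagrange basis polynomials:
L_0(w) = (w - 1)(w - 2)(w - 3)(w - 4) / [24] = (1/24)w^4 - (5/12)w^3 + (35/24)w^2 - (25/12)w + 1
L_1(w) = w(w - 2)(w - 3)(w - 4) / [-6] = -(1/6)w^4 + (3/2)w^3 - (13/3)w^2 + 4w
L_2(w) = w(w - 1)(w - 3)(w - 4) / [4] = (1/4)w^4 - 2w^3 + (19/4)w^2 - 3w
L_3(w) = w(w - 1)(w - 2)(w - 4) / [-6] = -(1/6)w^4 + (7/6)w^3 - (7/3)w^2 + (4/3)w
L_4(w) = w(w - 1)(w - 2)(w - 3) / [24] = (1/24)w^4 - (1/4)w^3 + (11/24)w^2 - (1/4)w
h(w) = 3·L_0 + 8·L_1 + 1·L_2 + (-60)·L_3 + (-241)·L_4
Only the coefficient of w^2 is needed; take it from each L_i and combine:
3·(35/24) + 8·(-13/3) + 1·(19/4) + (-60)·(-7/3) + (-241)·(11/24) = 4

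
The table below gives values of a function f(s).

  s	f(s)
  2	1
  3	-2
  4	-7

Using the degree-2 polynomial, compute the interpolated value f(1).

Evaluate each Lagrange basis at s = 1:
L_0(1) = (-2)·(-3)/[(-1)·(-2)] = 3
L_1(1) = (-1)·(-3)/[(1)·(-1)] = -3
L_2(1) = (-1)·(-2)/[(2)·(1)] = 1
Sum: 1·(3) + (-2)·(-3) + (-7)·(1) = 2

2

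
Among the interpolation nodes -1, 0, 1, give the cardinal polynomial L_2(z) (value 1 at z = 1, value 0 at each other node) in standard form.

L_2(z) = (z + 1)z / [(2)·(1)]
       = (z^2 + z) / (2)

L_2(z) = (1/2)z^2 + (1/2)z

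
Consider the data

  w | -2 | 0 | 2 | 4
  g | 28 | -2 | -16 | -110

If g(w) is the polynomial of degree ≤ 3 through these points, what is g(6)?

L_0(6) = (6)·(4)·(2)/[(-2)·(-4)·(-6)] = -1
L_1(6) = (8)·(4)·(2)/[(2)·(-2)·(-4)] = 4
L_2(6) = (8)·(6)·(2)/[(4)·(2)·(-2)] = -6
L_3(6) = (8)·(6)·(4)/[(6)·(4)·(2)] = 4
Sum: 28·(-1) + (-2)·(4) + (-16)·(-6) + (-110)·(4) = -380

-380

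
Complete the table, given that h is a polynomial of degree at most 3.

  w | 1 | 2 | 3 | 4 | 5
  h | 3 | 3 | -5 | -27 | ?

-69

The 4 known values determine h uniquely (degree ≤ 3).
Evaluate each Lagrange basis at w = 5:
L_0(5) = (3)·(2)·(1)/[(-1)·(-2)·(-3)] = -1
L_1(5) = (4)·(2)·(1)/[(1)·(-1)·(-2)] = 4
L_2(5) = (4)·(3)·(1)/[(2)·(1)·(-1)] = -6
L_3(5) = (4)·(3)·(2)/[(3)·(2)·(1)] = 4
Sum: 3·(-1) + 3·(4) + (-5)·(-6) + (-27)·(4) = -69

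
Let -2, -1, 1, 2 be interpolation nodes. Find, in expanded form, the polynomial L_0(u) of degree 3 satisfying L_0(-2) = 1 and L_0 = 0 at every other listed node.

L_0(u) = (u + 1)(u - 1)(u - 2) / [(-1)·(-3)·(-4)]
       = (u^3 - 2u^2 - u + 2) / (-12)

L_0(u) = -(1/12)u^3 + (1/6)u^2 + (1/12)u - 1/6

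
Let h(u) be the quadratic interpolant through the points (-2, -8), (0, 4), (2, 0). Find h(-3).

Evaluate each Lagrange basis at u = -3:
L_0(-3) = (-3)·(-5)/[(-2)·(-4)] = 15/8
L_1(-3) = (-1)·(-5)/[(2)·(-2)] = -5/4
L_2(-3) = (-1)·(-3)/[(4)·(2)] = 3/8
Sum: (-8)·(15/8) + 4·(-5/4) + 0 = -20

-20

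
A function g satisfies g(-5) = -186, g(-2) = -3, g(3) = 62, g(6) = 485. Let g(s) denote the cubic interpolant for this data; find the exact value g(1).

Evaluate each Lagrange basis at s = 1:
L_0(1) = (3)·(-2)·(-5)/[(-3)·(-8)·(-11)] = -5/44
L_1(1) = (6)·(-2)·(-5)/[(3)·(-5)·(-8)] = 1/2
L_2(1) = (6)·(3)·(-5)/[(8)·(5)·(-3)] = 3/4
L_3(1) = (6)·(3)·(-2)/[(11)·(8)·(3)] = -3/22
Sum: (-186)·(-5/44) + (-3)·(1/2) + 62·(3/4) + 485·(-3/22) = 0

0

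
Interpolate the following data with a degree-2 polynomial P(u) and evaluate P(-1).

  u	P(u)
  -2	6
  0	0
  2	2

Using Newton's divided-difference form:
P[-2,0] = (0 - 6) / (0 - (-2)) = -3
P[0,2] = (2 - 0) / (2 - 0) = 1
P[-2,0,2] = (1 - (-3)) / (2 - (-2)) = 1
P(-1) = 6 + (-3)·(1) + 1·(1)·(-1) = 2

2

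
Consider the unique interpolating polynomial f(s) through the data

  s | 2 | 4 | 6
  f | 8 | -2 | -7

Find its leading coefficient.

5/8

The leading coefficient equals the top divided difference f[2,4,6].
f[2,4] = (-2 - 8) / (4 - 2) = -5
f[4,6] = (-7 - (-2)) / (6 - 4) = -5/2
f[2,4,6] = (-5/2 - (-5)) / (6 - 2) = 5/8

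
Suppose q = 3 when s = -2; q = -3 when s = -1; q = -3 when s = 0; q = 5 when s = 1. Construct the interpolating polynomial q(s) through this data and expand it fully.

Newton's divided differences:
q[-2,-1] = (-3 - 3) / (-1 - (-2)) = -6
q[-1,0] = (-3 - (-3)) / (0 - (-1)) = 0
q[0,1] = (5 - (-3)) / (1 - 0) = 8
q[-2,-1,0] = (0 - (-6)) / (0 - (-2)) = 3
q[-1,0,1] = (8 - 0) / (1 - (-1)) = 4
q[-2,-1,0,1] = (4 - 3) / (1 - (-2)) = 1/3
q(s) = 3 + (-6)·(s + 2) + 3·(s + 2)(s + 1) + (1/3)·(s + 2)(s + 1)s
Expanding: q(s) = (1/3)s^3 + 4s^2 + (11/3)s - 3

q(s) = (1/3)s^3 + 4s^2 + (11/3)s - 3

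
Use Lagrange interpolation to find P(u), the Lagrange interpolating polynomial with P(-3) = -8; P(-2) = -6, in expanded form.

L_0(u) = (u + 2) / [-1] = -u - 2
L_1(u) = (u + 3) / [1] = u + 3
P(u) = (-8)·L_0 + (-6)·L_1
  (-8)·L_0(u) = 8u + 16
  (-6)·L_1(u) = -6u - 18
Adding term by term: 2u - 2

P(u) = 2u - 2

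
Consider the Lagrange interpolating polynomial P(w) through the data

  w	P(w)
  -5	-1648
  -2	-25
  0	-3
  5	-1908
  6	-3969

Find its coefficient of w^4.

-3

The leading coefficient equals the top divided difference P[-5,-2,0,5,6].
P[-5,-2] = (-25 - (-1648)) / (-2 - (-5)) = 541
P[-2,0] = (-3 - (-25)) / (0 - (-2)) = 11
P[0,5] = (-1908 - (-3)) / (5 - 0) = -381
P[5,6] = (-3969 - (-1908)) / (6 - 5) = -2061
P[-5,-2,0] = (11 - 541) / (0 - (-5)) = -106
P[-2,0,5] = (-381 - 11) / (5 - (-2)) = -56
P[0,5,6] = (-2061 - (-381)) / (6 - 0) = -280
P[-5,-2,0,5] = (-56 - (-106)) / (5 - (-5)) = 5
P[-2,0,5,6] = (-280 - (-56)) / (6 - (-2)) = -28
P[-5,-2,0,5,6] = (-28 - 5) / (6 - (-5)) = -3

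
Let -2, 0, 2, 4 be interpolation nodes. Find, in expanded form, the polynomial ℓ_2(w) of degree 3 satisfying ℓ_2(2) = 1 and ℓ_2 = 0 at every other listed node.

ℓ_2(w) = (w + 2)w(w - 4) / [(4)·(2)·(-2)]
       = (w^3 - 2w^2 - 8w) / (-16)

ℓ_2(w) = -(1/16)w^3 + (1/8)w^2 + (1/2)w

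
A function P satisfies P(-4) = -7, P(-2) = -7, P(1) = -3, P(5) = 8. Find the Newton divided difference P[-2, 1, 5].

17/84

P[-2,1] = (-3 - (-7)) / (1 - (-2)) = 4/3
P[1,5] = (8 - (-3)) / (5 - 1) = 11/4
P[-2,1,5] = (11/4 - 4/3) / (5 - (-2)) = 17/84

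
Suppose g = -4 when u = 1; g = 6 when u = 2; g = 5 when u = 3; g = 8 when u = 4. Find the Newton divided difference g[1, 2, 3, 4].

g[1,2] = (6 - (-4)) / (2 - 1) = 10
g[2,3] = (5 - 6) / (3 - 2) = -1
g[3,4] = (8 - 5) / (4 - 3) = 3
g[1,2,3] = (-1 - 10) / (3 - 1) = -11/2
g[2,3,4] = (3 - (-1)) / (4 - 2) = 2
g[1,2,3,4] = (2 - (-11/2)) / (4 - 1) = 5/2

5/2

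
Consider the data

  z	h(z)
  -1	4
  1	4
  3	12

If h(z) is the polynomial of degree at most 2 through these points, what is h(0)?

3

L_0(0) = (-1)·(-3)/[(-2)·(-4)] = 3/8
L_1(0) = (1)·(-3)/[(2)·(-2)] = 3/4
L_2(0) = (1)·(-1)/[(4)·(2)] = -1/8
Sum: 4·(3/8) + 4·(3/4) + 12·(-1/8) = 3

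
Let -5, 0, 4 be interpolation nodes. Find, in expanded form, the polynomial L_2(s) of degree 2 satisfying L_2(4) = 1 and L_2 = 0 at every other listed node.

L_2(s) = (1/36)s^2 + (5/36)s

L_2(s) = (s + 5)s / [(9)·(4)]
       = (s^2 + 5s) / (36)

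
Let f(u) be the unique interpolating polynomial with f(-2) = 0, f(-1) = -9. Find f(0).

Evaluate each Lagrange basis at u = 0:
L_0(0) = (1)/[(-1)] = -1
L_1(0) = (2)/[(1)] = 2
Sum: 0 + (-9)·(2) = -18

-18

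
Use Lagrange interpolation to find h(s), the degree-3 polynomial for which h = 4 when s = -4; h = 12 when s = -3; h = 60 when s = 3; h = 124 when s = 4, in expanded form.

h(s) = s^3 + 4s^2 - s

Build the Lagrange basis polynomials:
L_0(s) = (s + 3)(s - 3)(s - 4) / [-56] = -(1/56)s^3 + (1/14)s^2 + (9/56)s - 9/14
L_1(s) = (s + 4)(s - 3)(s - 4) / [42] = (1/42)s^3 - (1/14)s^2 - (8/21)s + 8/7
L_2(s) = (s + 4)(s + 3)(s - 4) / [-42] = -(1/42)s^3 - (1/14)s^2 + (8/21)s + 8/7
L_3(s) = (s + 4)(s + 3)(s - 3) / [56] = (1/56)s^3 + (1/14)s^2 - (9/56)s - 9/14
h(s) = 4·L_0 + 12·L_1 + 60·L_2 + 124·L_3
  4·L_0(s) = -(1/14)s^3 + (2/7)s^2 + (9/14)s - 18/7
  12·L_1(s) = (2/7)s^3 - (6/7)s^2 - (32/7)s + 96/7
  60·L_2(s) = -(10/7)s^3 - (30/7)s^2 + (160/7)s + 480/7
  124·L_3(s) = (31/14)s^3 + (62/7)s^2 - (279/14)s - 558/7
Adding term by term: s^3 + 4s^2 - s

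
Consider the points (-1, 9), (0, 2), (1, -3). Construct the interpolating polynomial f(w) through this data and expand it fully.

f(w) = w^2 - 6w + 2

L_0(w) = w(w - 1) / [2] = (1/2)w^2 - (1/2)w
L_1(w) = (w + 1)(w - 1) / [-1] = -w^2 + 1
L_2(w) = (w + 1)w / [2] = (1/2)w^2 + (1/2)w
f(w) = 9·L_0 + 2·L_1 + (-3)·L_2
  9·L_0(w) = (9/2)w^2 - (9/2)w
  2·L_1(w) = -2w^2 + 2
  (-3)·L_2(w) = -(3/2)w^2 - (3/2)w
Adding term by term: w^2 - 6w + 2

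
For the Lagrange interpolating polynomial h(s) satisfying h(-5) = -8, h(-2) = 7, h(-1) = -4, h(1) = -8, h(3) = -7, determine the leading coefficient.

Build the Lagrange basis polynomials:
L_0(s) = (s + 2)(s + 1)(s - 1)(s - 3) / [576] = (1/576)s^4 - (1/576)s^3 - (7/576)s^2 + (1/576)s + 1/96
L_1(s) = (s + 5)(s + 1)(s - 1)(s - 3) / [-45] = -(1/45)s^4 - (2/45)s^3 + (16/45)s^2 + (2/45)s - 1/3
L_2(s) = (s + 5)(s + 2)(s - 1)(s - 3) / [32] = (1/32)s^4 + (3/32)s^3 - (15/32)s^2 - (19/32)s + 15/16
L_3(s) = (s + 5)(s + 2)(s + 1)(s - 3) / [-72] = -(1/72)s^4 - (5/72)s^3 + (7/72)s^2 + (41/72)s + 5/12
L_4(s) = (s + 5)(s + 2)(s + 1)(s - 1) / [320] = (1/320)s^4 + (7/320)s^3 + (9/320)s^2 - (7/320)s - 1/32
h(s) = (-8)·L_0 + 7·L_1 + (-4)·L_2 + (-8)·L_3 + (-7)·L_4
Only the coefficient of s^4 is needed; take it from each L_i and combine:
(-8)·(1/576) + 7·(-1/45) + (-4)·(1/32) + (-8)·(-1/72) + (-7)·(1/320) = -197/960

-197/960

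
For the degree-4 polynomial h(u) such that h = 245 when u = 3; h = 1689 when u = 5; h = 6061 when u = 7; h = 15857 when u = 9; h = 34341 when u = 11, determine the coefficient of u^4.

2

L_0(u) = (u - 5)(u - 7)(u - 9)(u - 11) / [384] = (1/384)u^4 - (1/12)u^3 + (187/192)u^2 - (59/12)u + 1155/128
L_1(u) = (u - 3)(u - 7)(u - 9)(u - 11) / [-96] = -(1/96)u^4 + (5/16)u^3 - (10/3)u^2 + (235/16)u - 693/32
L_2(u) = (u - 3)(u - 5)(u - 9)(u - 11) / [64] = (1/64)u^4 - (7/16)u^3 + (137/32)u^2 - (273/16)u + 1485/64
L_3(u) = (u - 3)(u - 5)(u - 7)(u - 11) / [-96] = -(1/96)u^4 + (13/48)u^3 - (59/24)u^2 + (443/48)u - 385/32
L_4(u) = (u - 3)(u - 5)(u - 7)(u - 9) / [384] = (1/384)u^4 - (1/16)u^3 + (103/192)u^2 - (31/16)u + 315/128
h(u) = 245·L_0 + 1689·L_1 + 6061·L_2 + 15857·L_3 + 34341·L_4
Only the coefficient of u^4 is needed; take it from each L_i and combine:
245·(1/384) + 1689·(-1/96) + 6061·(1/64) + 15857·(-1/96) + 34341·(1/384) = 2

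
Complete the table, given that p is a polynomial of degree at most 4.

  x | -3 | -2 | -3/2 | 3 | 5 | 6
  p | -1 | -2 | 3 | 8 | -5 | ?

2098/91

The 5 known values determine p uniquely (degree ≤ 4).
Evaluate each Lagrange basis at x = 6:
L_0(6) = (8)·(15/2)·(3)·(1)/[(-1)·(-3/2)·(-6)·(-8)] = 5/2
L_1(6) = (9)·(15/2)·(3)·(1)/[(1)·(-1/2)·(-5)·(-7)] = -81/7
L_2(6) = (9)·(8)·(3)·(1)/[(3/2)·(1/2)·(-9/2)·(-13/2)] = 128/13
L_3(6) = (9)·(8)·(15/2)·(1)/[(6)·(5)·(9/2)·(-2)] = -2
L_4(6) = (9)·(8)·(15/2)·(3)/[(8)·(7)·(13/2)·(2)] = 405/182
Sum: (-1)·(5/2) + (-2)·(-81/7) + 3·(128/13) + 8·(-2) + (-5)·(405/182) = 2098/91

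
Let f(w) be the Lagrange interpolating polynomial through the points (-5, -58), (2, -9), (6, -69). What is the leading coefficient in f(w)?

-2

L_0(w) = (w - 2)(w - 6) / [77] = (1/77)w^2 - (8/77)w + 12/77
L_1(w) = (w + 5)(w - 6) / [-28] = -(1/28)w^2 + (1/28)w + 15/14
L_2(w) = (w + 5)(w - 2) / [44] = (1/44)w^2 + (3/44)w - 5/22
f(w) = (-58)·L_0 + (-9)·L_1 + (-69)·L_2
Only the coefficient of w^2 is needed; take it from each L_i and combine:
(-58)·(1/77) + (-9)·(-1/28) + (-69)·(1/44) = -2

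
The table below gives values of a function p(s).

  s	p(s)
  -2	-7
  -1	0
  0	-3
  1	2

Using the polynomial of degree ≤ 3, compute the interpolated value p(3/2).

Using Newton's divided-difference form:
p[-2,-1] = (0 - (-7)) / (-1 - (-2)) = 7
p[-1,0] = (-3 - 0) / (0 - (-1)) = -3
p[0,1] = (2 - (-3)) / (1 - 0) = 5
p[-2,-1,0] = (-3 - 7) / (0 - (-2)) = -5
p[-1,0,1] = (5 - (-3)) / (1 - (-1)) = 4
p[-2,-1,0,1] = (4 - (-5)) / (1 - (-2)) = 3
p(3/2) = -7 + 7·(7/2) + (-5)·(7/2)·(5/2) + 3·(7/2)·(5/2)·(3/2) = 105/8

105/8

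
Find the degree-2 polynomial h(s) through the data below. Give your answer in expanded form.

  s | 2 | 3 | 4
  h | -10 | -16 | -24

L_0(s) = (s - 3)(s - 4) / [2] = (1/2)s^2 - (7/2)s + 6
L_1(s) = (s - 2)(s - 4) / [-1] = -s^2 + 6s - 8
L_2(s) = (s - 2)(s - 3) / [2] = (1/2)s^2 - (5/2)s + 3
h(s) = (-10)·L_0 + (-16)·L_1 + (-24)·L_2
  (-10)·L_0(s) = -5s^2 + 35s - 60
  (-16)·L_1(s) = 16s^2 - 96s + 128
  (-24)·L_2(s) = -12s^2 + 60s - 72
Adding term by term: -s^2 - s - 4

h(s) = -s^2 - s - 4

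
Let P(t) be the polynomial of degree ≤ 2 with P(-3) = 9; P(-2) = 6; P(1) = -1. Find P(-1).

10/3

Evaluate each Lagrange basis at t = -1:
L_0(-1) = (1)·(-2)/[(-1)·(-4)] = -1/2
L_1(-1) = (2)·(-2)/[(1)·(-3)] = 4/3
L_2(-1) = (2)·(1)/[(4)·(3)] = 1/6
Sum: 9·(-1/2) + 6·(4/3) + (-1)·(1/6) = 10/3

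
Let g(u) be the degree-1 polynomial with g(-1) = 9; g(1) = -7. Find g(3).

-23

Evaluate each Lagrange basis at u = 3:
L_0(3) = (2)/[(-2)] = -1
L_1(3) = (4)/[(2)] = 2
Sum: 9·(-1) + (-7)·(2) = -23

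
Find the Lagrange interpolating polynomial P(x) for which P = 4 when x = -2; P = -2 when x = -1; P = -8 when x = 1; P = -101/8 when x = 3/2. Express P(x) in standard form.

P(x) = -x^3 - x^2 - 2x - 4

Build the Lagrange basis polynomials:
L_0(x) = (x + 1)(x - 1)(x - 3/2) / [-21/2] = -(2/21)x^3 + (1/7)x^2 + (2/21)x - 1/7
L_1(x) = (x + 2)(x - 1)(x - 3/2) / [5] = (1/5)x^3 - (1/10)x^2 - (7/10)x + 3/5
L_2(x) = (x + 2)(x + 1)(x - 3/2) / [-3] = -(1/3)x^3 - (1/2)x^2 + (5/6)x + 1
L_3(x) = (x + 2)(x + 1)(x - 1) / [35/8] = (8/35)x^3 + (16/35)x^2 - (8/35)x - 16/35
P(x) = 4·L_0 + (-2)·L_1 + (-8)·L_2 + (-101/8)·L_3
  4·L_0(x) = -(8/21)x^3 + (4/7)x^2 + (8/21)x - 4/7
  (-2)·L_1(x) = -(2/5)x^3 + (1/5)x^2 + (7/5)x - 6/5
  (-8)·L_2(x) = (8/3)x^3 + 4x^2 - (20/3)x - 8
  (-101/8)·L_3(x) = -(101/35)x^3 - (202/35)x^2 + (101/35)x + 202/35
Adding term by term: -x^3 - x^2 - 2x - 4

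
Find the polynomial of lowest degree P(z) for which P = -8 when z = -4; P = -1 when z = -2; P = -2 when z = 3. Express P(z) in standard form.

L_0(z) = (z + 2)(z - 3) / [14] = (1/14)z^2 - (1/14)z - 3/7
L_1(z) = (z + 4)(z - 3) / [-10] = -(1/10)z^2 - (1/10)z + 6/5
L_2(z) = (z + 4)(z + 2) / [35] = (1/35)z^2 + (6/35)z + 8/35
P(z) = (-8)·L_0 + (-1)·L_1 + (-2)·L_2
  (-8)·L_0(z) = -(4/7)z^2 + (4/7)z + 24/7
  (-1)·L_1(z) = (1/10)z^2 + (1/10)z - 6/5
  (-2)·L_2(z) = -(2/35)z^2 - (12/35)z - 16/35
Adding term by term: -(37/70)z^2 + (23/70)z + 62/35

P(z) = -(37/70)z^2 + (23/70)z + 62/35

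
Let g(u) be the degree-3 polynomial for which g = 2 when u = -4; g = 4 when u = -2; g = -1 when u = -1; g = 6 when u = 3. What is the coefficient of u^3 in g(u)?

The leading coefficient equals the top divided difference g[-4,-2,-1,3].
g[-4,-2] = (4 - 2) / (-2 - (-4)) = 1
g[-2,-1] = (-1 - 4) / (-1 - (-2)) = -5
g[-1,3] = (6 - (-1)) / (3 - (-1)) = 7/4
g[-4,-2,-1] = (-5 - 1) / (-1 - (-4)) = -2
g[-2,-1,3] = (7/4 - (-5)) / (3 - (-2)) = 27/20
g[-4,-2,-1,3] = (27/20 - (-2)) / (3 - (-4)) = 67/140

67/140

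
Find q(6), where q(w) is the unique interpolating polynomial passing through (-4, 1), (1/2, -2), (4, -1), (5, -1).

Evaluate each Lagrange basis at w = 6:
L_0(6) = (11/2)·(2)·(1)/[(-9/2)·(-8)·(-9)] = -11/324
L_1(6) = (10)·(2)·(1)/[(9/2)·(-7/2)·(-9/2)] = 160/567
L_2(6) = (10)·(11/2)·(1)/[(8)·(7/2)·(-1)] = -55/28
L_3(6) = (10)·(11/2)·(2)/[(9)·(9/2)·(1)] = 220/81
Sum: 1·(-11/324) + (-2)·(160/567) + (-1)·(-55/28) + (-1)·(220/81) = -1531/1134

-1531/1134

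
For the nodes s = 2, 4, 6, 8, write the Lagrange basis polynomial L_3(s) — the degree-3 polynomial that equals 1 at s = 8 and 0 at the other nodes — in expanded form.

L_3(s) = (1/48)s^3 - (1/4)s^2 + (11/12)s - 1

L_3(s) = (s - 2)(s - 4)(s - 6) / [(6)·(4)·(2)]
       = (s^3 - 12s^2 + 44s - 48) / (48)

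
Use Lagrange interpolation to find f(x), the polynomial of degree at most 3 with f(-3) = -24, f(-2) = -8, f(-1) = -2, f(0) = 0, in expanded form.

L_0(x) = (x + 2)(x + 1)x / [-6] = -(1/6)x^3 - (1/2)x^2 - (1/3)x
L_1(x) = (x + 3)(x + 1)x / [2] = (1/2)x^3 + 2x^2 + (3/2)x
L_2(x) = (x + 3)(x + 2)x / [-2] = -(1/2)x^3 - (5/2)x^2 - 3x
L_3(x) = (x + 3)(x + 2)(x + 1) / [6] = (1/6)x^3 + x^2 + (11/6)x + 1
f(x) = (-24)·L_0 + (-8)·L_1 + (-2)·L_2 + 0·L_3
  (-24)·L_0(x) = 4x^3 + 12x^2 + 8x
  (-8)·L_1(x) = -4x^3 - 16x^2 - 12x
  (-2)·L_2(x) = x^3 + 5x^2 + 6x
  0·L_3(x) = 0
Adding term by term: x^3 + x^2 + 2x

f(x) = x^3 + x^2 + 2x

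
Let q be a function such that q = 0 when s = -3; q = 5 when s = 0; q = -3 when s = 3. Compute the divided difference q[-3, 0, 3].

q[-3,0] = (5 - 0) / (0 - (-3)) = 5/3
q[0,3] = (-3 - 5) / (3 - 0) = -8/3
q[-3,0,3] = (-8/3 - 5/3) / (3 - (-3)) = -13/18

-13/18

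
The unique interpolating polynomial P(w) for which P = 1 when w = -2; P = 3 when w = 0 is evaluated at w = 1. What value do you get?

4

Evaluate each Lagrange basis at w = 1:
L_0(1) = (1)/[(-2)] = -1/2
L_1(1) = (3)/[(2)] = 3/2
Sum: 1·(-1/2) + 3·(3/2) = 4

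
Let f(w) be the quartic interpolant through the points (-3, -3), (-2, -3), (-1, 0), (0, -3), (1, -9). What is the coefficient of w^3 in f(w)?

3/2

Build the Lagrange basis polynomials:
L_0(w) = (w + 2)(w + 1)w(w - 1) / [24] = (1/24)w^4 + (1/12)w^3 - (1/24)w^2 - (1/12)w
L_1(w) = (w + 3)(w + 1)w(w - 1) / [-6] = -(1/6)w^4 - (1/2)w^3 + (1/6)w^2 + (1/2)w
L_2(w) = (w + 3)(w + 2)w(w - 1) / [4] = (1/4)w^4 + w^3 + (1/4)w^2 - (3/2)w
L_3(w) = (w + 3)(w + 2)(w + 1)(w - 1) / [-6] = -(1/6)w^4 - (5/6)w^3 - (5/6)w^2 + (5/6)w + 1
L_4(w) = (w + 3)(w + 2)(w + 1)w / [24] = (1/24)w^4 + (1/4)w^3 + (11/24)w^2 + (1/4)w
f(w) = (-3)·L_0 + (-3)·L_1 + 0·L_2 + (-3)·L_3 + (-9)·L_4
Only the coefficient of w^3 is needed; take it from each L_i and combine:
(-3)·(1/12) + (-3)·(-1/2) + 0·(1) + (-3)·(-5/6) + (-9)·(1/4) = 3/2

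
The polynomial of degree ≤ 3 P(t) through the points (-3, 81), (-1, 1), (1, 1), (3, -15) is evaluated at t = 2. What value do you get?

Evaluate each Lagrange basis at t = 2:
L_0(2) = (3)·(1)·(-1)/[(-2)·(-4)·(-6)] = 1/16
L_1(2) = (5)·(1)·(-1)/[(2)·(-2)·(-4)] = -5/16
L_2(2) = (5)·(3)·(-1)/[(4)·(2)·(-2)] = 15/16
L_3(2) = (5)·(3)·(1)/[(6)·(4)·(2)] = 5/16
Sum: 81·(1/16) + 1·(-5/16) + 1·(15/16) + (-15)·(5/16) = 1

1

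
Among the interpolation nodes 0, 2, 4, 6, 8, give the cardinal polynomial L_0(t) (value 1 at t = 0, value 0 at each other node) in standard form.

L_0(t) = (t - 2)(t - 4)(t - 6)(t - 8) / [(-2)·(-4)·(-6)·(-8)]
       = (t^4 - 20t^3 + 140t^2 - 400t + 384) / (384)

L_0(t) = (1/384)t^4 - (5/96)t^3 + (35/96)t^2 - (25/24)t + 1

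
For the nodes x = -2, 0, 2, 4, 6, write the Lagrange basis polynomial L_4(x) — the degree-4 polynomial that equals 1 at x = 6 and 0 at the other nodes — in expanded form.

L_4(x) = (x + 2)x(x - 2)(x - 4) / [(8)·(6)·(4)·(2)]
       = (x^4 - 4x^3 - 4x^2 + 16x) / (384)

L_4(x) = (1/384)x^4 - (1/96)x^3 - (1/96)x^2 + (1/24)x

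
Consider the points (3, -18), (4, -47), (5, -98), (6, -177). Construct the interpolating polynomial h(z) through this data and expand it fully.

h(z) = -z^3 + z^2 + z - 3

L_0(z) = (z - 4)(z - 5)(z - 6) / [-6] = -(1/6)z^3 + (5/2)z^2 - (37/3)z + 20
L_1(z) = (z - 3)(z - 5)(z - 6) / [2] = (1/2)z^3 - 7z^2 + (63/2)z - 45
L_2(z) = (z - 3)(z - 4)(z - 6) / [-2] = -(1/2)z^3 + (13/2)z^2 - 27z + 36
L_3(z) = (z - 3)(z - 4)(z - 5) / [6] = (1/6)z^3 - 2z^2 + (47/6)z - 10
h(z) = (-18)·L_0 + (-47)·L_1 + (-98)·L_2 + (-177)·L_3
  (-18)·L_0(z) = 3z^3 - 45z^2 + 222z - 360
  (-47)·L_1(z) = -(47/2)z^3 + 329z^2 - (2961/2)z + 2115
  (-98)·L_2(z) = 49z^3 - 637z^2 + 2646z - 3528
  (-177)·L_3(z) = -(59/2)z^3 + 354z^2 - (2773/2)z + 1770
Adding term by term: -z^3 + z^2 + z - 3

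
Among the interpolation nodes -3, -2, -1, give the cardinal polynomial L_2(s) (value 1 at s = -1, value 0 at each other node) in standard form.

L_2(s) = (s + 3)(s + 2) / [(2)·(1)]
       = (s^2 + 5s + 6) / (2)

L_2(s) = (1/2)s^2 + (5/2)s + 3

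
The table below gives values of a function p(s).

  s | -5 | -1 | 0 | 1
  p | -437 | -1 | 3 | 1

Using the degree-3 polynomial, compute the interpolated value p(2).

11

Evaluate each Lagrange basis at s = 2:
L_0(2) = (3)·(2)·(1)/[(-4)·(-5)·(-6)] = -1/20
L_1(2) = (7)·(2)·(1)/[(4)·(-1)·(-2)] = 7/4
L_2(2) = (7)·(3)·(1)/[(5)·(1)·(-1)] = -21/5
L_3(2) = (7)·(3)·(2)/[(6)·(2)·(1)] = 7/2
Sum: (-437)·(-1/20) + (-1)·(7/4) + 3·(-21/5) + 1·(7/2) = 11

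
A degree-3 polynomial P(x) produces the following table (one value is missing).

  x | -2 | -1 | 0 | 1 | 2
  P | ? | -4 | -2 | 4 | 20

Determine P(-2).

-8

The 4 known values determine P uniquely (degree ≤ 3).
Evaluate each Lagrange basis at x = -2:
L_0(-2) = (-2)·(-3)·(-4)/[(-1)·(-2)·(-3)] = 4
L_1(-2) = (-1)·(-3)·(-4)/[(1)·(-1)·(-2)] = -6
L_2(-2) = (-1)·(-2)·(-4)/[(2)·(1)·(-1)] = 4
L_3(-2) = (-1)·(-2)·(-3)/[(3)·(2)·(1)] = -1
Sum: (-4)·(4) + (-2)·(-6) + 4·(4) + 20·(-1) = -8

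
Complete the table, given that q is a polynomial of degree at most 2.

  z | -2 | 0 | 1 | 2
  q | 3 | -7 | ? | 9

The 3 known values determine q uniquely (degree ≤ 2).
Evaluate each Lagrange basis at z = 1:
L_0(1) = (1)·(-1)/[(-2)·(-4)] = -1/8
L_1(1) = (3)·(-1)/[(2)·(-2)] = 3/4
L_2(1) = (3)·(1)/[(4)·(2)] = 3/8
Sum: 3·(-1/8) + (-7)·(3/4) + 9·(3/8) = -9/4

-9/4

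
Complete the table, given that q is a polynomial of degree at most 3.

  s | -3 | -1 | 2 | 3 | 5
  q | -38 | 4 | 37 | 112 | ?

The 4 known values determine q uniquely (degree ≤ 3).
L_0(5) = (6)·(3)·(2)/[(-2)·(-5)·(-6)] = -3/5
L_1(5) = (8)·(3)·(2)/[(2)·(-3)·(-4)] = 2
L_2(5) = (8)·(6)·(2)/[(5)·(3)·(-1)] = -32/5
L_3(5) = (8)·(6)·(3)/[(6)·(4)·(1)] = 6
Sum: (-38)·(-3/5) + 4·(2) + 37·(-32/5) + 112·(6) = 466

466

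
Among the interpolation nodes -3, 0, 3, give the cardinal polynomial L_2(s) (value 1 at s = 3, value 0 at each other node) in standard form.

L_2(s) = (1/18)s^2 + (1/6)s

L_2(s) = (s + 3)s / [(6)·(3)]
       = (s^2 + 3s) / (18)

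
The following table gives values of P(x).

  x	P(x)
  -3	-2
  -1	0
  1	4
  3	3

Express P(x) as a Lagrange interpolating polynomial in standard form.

Build the Lagrange basis polynomials:
L_0(x) = (x + 1)(x - 1)(x - 3) / [-48] = -(1/48)x^3 + (1/16)x^2 + (1/48)x - 1/16
L_1(x) = (x + 3)(x - 1)(x - 3) / [16] = (1/16)x^3 - (1/16)x^2 - (9/16)x + 9/16
L_2(x) = (x + 3)(x + 1)(x - 3) / [-16] = -(1/16)x^3 - (1/16)x^2 + (9/16)x + 9/16
L_3(x) = (x + 3)(x + 1)(x - 1) / [48] = (1/48)x^3 + (1/16)x^2 - (1/48)x - 1/16
P(x) = (-2)·L_0 + 0·L_1 + 4·L_2 + 3·L_3
  (-2)·L_0(x) = (1/24)x^3 - (1/8)x^2 - (1/24)x + 1/8
  0·L_1(x) = 0
  4·L_2(x) = -(1/4)x^3 - (1/4)x^2 + (9/4)x + 9/4
  3·L_3(x) = (1/16)x^3 + (3/16)x^2 - (1/16)x - 3/16
Adding term by term: -(7/48)x^3 - (3/16)x^2 + (103/48)x + 35/16

P(x) = -(7/48)x^3 - (3/16)x^2 + (103/48)x + 35/16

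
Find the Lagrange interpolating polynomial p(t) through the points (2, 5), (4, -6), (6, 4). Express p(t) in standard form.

p(t) = (21/8)t^2 - (85/4)t + 37

Build the Lagrange basis polynomials:
L_0(t) = (t - 4)(t - 6) / [8] = (1/8)t^2 - (5/4)t + 3
L_1(t) = (t - 2)(t - 6) / [-4] = -(1/4)t^2 + 2t - 3
L_2(t) = (t - 2)(t - 4) / [8] = (1/8)t^2 - (3/4)t + 1
p(t) = 5·L_0 + (-6)·L_1 + 4·L_2
  5·L_0(t) = (5/8)t^2 - (25/4)t + 15
  (-6)·L_1(t) = (3/2)t^2 - 12t + 18
  4·L_2(t) = (1/2)t^2 - 3t + 4
Adding term by term: (21/8)t^2 - (85/4)t + 37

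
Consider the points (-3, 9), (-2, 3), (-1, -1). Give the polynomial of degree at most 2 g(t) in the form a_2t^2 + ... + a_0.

Build the Lagrange basis polynomials:
L_0(t) = (t + 2)(t + 1) / [2] = (1/2)t^2 + (3/2)t + 1
L_1(t) = (t + 3)(t + 1) / [-1] = -t^2 - 4t - 3
L_2(t) = (t + 3)(t + 2) / [2] = (1/2)t^2 + (5/2)t + 3
g(t) = 9·L_0 + 3·L_1 + (-1)·L_2
  9·L_0(t) = (9/2)t^2 + (27/2)t + 9
  3·L_1(t) = -3t^2 - 12t - 9
  (-1)·L_2(t) = -(1/2)t^2 - (5/2)t - 3
Adding term by term: t^2 - t - 3

g(t) = t^2 - t - 3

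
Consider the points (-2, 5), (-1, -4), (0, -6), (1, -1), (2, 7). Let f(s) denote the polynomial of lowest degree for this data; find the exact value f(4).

-4

L_0(4) = (5)·(4)·(3)·(2)/[(-1)·(-2)·(-3)·(-4)] = 5
L_1(4) = (6)·(4)·(3)·(2)/[(1)·(-1)·(-2)·(-3)] = -24
L_2(4) = (6)·(5)·(3)·(2)/[(2)·(1)·(-1)·(-2)] = 45
L_3(4) = (6)·(5)·(4)·(2)/[(3)·(2)·(1)·(-1)] = -40
L_4(4) = (6)·(5)·(4)·(3)/[(4)·(3)·(2)·(1)] = 15
Sum: 5·(5) + (-4)·(-24) + (-6)·(45) + (-1)·(-40) + 7·(15) = -4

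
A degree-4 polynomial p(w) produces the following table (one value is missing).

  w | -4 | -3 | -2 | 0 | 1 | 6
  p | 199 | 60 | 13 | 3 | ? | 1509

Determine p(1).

4

The 5 known values determine p uniquely (degree ≤ 4).
L_0(1) = (4)·(3)·(1)·(-5)/[(-1)·(-2)·(-4)·(-10)] = -3/4
L_1(1) = (5)·(3)·(1)·(-5)/[(1)·(-1)·(-3)·(-9)] = 25/9
L_2(1) = (5)·(4)·(1)·(-5)/[(2)·(1)·(-2)·(-8)] = -25/8
L_3(1) = (5)·(4)·(3)·(-5)/[(4)·(3)·(2)·(-6)] = 25/12
L_4(1) = (5)·(4)·(3)·(1)/[(10)·(9)·(8)·(6)] = 1/72
Sum: 199·(-3/4) + 60·(25/9) + 13·(-25/8) + 3·(25/12) + 1509·(1/72) = 4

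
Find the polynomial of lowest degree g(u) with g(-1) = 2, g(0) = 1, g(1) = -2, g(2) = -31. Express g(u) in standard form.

g(u) = -4u^3 - u^2 + 2u + 1

L_0(u) = u(u - 1)(u - 2) / [-6] = -(1/6)u^3 + (1/2)u^2 - (1/3)u
L_1(u) = (u + 1)(u - 1)(u - 2) / [2] = (1/2)u^3 - u^2 - (1/2)u + 1
L_2(u) = (u + 1)u(u - 2) / [-2] = -(1/2)u^3 + (1/2)u^2 + u
L_3(u) = (u + 1)u(u - 1) / [6] = (1/6)u^3 - (1/6)u
g(u) = 2·L_0 + 1·L_1 + (-2)·L_2 + (-31)·L_3
  2·L_0(u) = -(1/3)u^3 + u^2 - (2/3)u
  1·L_1(u) = (1/2)u^3 - u^2 - (1/2)u + 1
  (-2)·L_2(u) = u^3 - u^2 - 2u
  (-31)·L_3(u) = -(31/6)u^3 + (31/6)u
Adding term by term: -4u^3 - u^2 + 2u + 1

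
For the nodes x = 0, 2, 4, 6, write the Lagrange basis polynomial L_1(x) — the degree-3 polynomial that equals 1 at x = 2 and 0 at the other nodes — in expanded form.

L_1(x) = x(x - 4)(x - 6) / [(2)·(-2)·(-4)]
       = (x^3 - 10x^2 + 24x) / (16)

L_1(x) = (1/16)x^3 - (5/8)x^2 + (3/2)x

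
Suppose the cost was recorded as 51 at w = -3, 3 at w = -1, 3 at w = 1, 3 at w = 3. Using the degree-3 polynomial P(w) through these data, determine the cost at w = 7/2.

-21/8

Evaluate each Lagrange basis at w = 7/2:
L_0(7/2) = (9/2)·(5/2)·(1/2)/[(-2)·(-4)·(-6)] = -15/128
L_1(7/2) = (13/2)·(5/2)·(1/2)/[(2)·(-2)·(-4)] = 65/128
L_2(7/2) = (13/2)·(9/2)·(1/2)/[(4)·(2)·(-2)] = -117/128
L_3(7/2) = (13/2)·(9/2)·(5/2)/[(6)·(4)·(2)] = 195/128
Sum: 51·(-15/128) + 3·(65/128) + 3·(-117/128) + 3·(195/128) = -21/8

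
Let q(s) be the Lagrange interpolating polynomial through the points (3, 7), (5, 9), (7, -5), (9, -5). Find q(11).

39

L_0(11) = (6)·(4)·(2)/[(-2)·(-4)·(-6)] = -1
L_1(11) = (8)·(4)·(2)/[(2)·(-2)·(-4)] = 4
L_2(11) = (8)·(6)·(2)/[(4)·(2)·(-2)] = -6
L_3(11) = (8)·(6)·(4)/[(6)·(4)·(2)] = 4
Sum: 7·(-1) + 9·(4) + (-5)·(-6) + (-5)·(4) = 39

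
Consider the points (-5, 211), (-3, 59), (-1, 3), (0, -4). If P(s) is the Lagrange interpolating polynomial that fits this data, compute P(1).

-5

Evaluate each Lagrange basis at s = 1:
L_0(1) = (4)·(2)·(1)/[(-2)·(-4)·(-5)] = -1/5
L_1(1) = (6)·(2)·(1)/[(2)·(-2)·(-3)] = 1
L_2(1) = (6)·(4)·(1)/[(4)·(2)·(-1)] = -3
L_3(1) = (6)·(4)·(2)/[(5)·(3)·(1)] = 16/5
Sum: 211·(-1/5) + 59·(1) + 3·(-3) + (-4)·(16/5) = -5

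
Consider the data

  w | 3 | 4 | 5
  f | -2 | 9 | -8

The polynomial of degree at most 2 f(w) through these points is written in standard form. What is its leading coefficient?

-14

Build the Lagrange basis polynomials:
L_0(w) = (w - 4)(w - 5) / [2] = (1/2)w^2 - (9/2)w + 10
L_1(w) = (w - 3)(w - 5) / [-1] = -w^2 + 8w - 15
L_2(w) = (w - 3)(w - 4) / [2] = (1/2)w^2 - (7/2)w + 6
f(w) = (-2)·L_0 + 9·L_1 + (-8)·L_2
Only the coefficient of w^2 is needed; take it from each L_i and combine:
(-2)·(1/2) + 9·(-1) + (-8)·(1/2) = -14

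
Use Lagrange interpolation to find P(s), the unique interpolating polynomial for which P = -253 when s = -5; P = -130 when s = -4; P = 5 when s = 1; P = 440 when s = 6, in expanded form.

P(s) = 2s^3 + s + 2

Build the Lagrange basis polynomials:
L_0(s) = (s + 4)(s - 1)(s - 6) / [-66] = -(1/66)s^3 + (1/22)s^2 + (1/3)s - 4/11
L_1(s) = (s + 5)(s - 1)(s - 6) / [50] = (1/50)s^3 - (1/25)s^2 - (29/50)s + 3/5
L_2(s) = (s + 5)(s + 4)(s - 6) / [-150] = -(1/150)s^3 - (1/50)s^2 + (17/75)s + 4/5
L_3(s) = (s + 5)(s + 4)(s - 1) / [550] = (1/550)s^3 + (4/275)s^2 + (1/50)s - 2/55
P(s) = (-253)·L_0 + (-130)·L_1 + 5·L_2 + 440·L_3
  (-253)·L_0(s) = (23/6)s^3 - (23/2)s^2 - (253/3)s + 92
  (-130)·L_1(s) = -(13/5)s^3 + (26/5)s^2 + (377/5)s - 78
  5·L_2(s) = -(1/30)s^3 - (1/10)s^2 + (17/15)s + 4
  440·L_3(s) = (4/5)s^3 + (32/5)s^2 + (44/5)s - 16
Adding term by term: 2s^3 + s + 2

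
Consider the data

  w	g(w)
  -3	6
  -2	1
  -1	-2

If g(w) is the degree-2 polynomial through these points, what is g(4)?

13

Evaluate each Lagrange basis at w = 4:
L_0(4) = (6)·(5)/[(-1)·(-2)] = 15
L_1(4) = (7)·(5)/[(1)·(-1)] = -35
L_2(4) = (7)·(6)/[(2)·(1)] = 21
Sum: 6·(15) + 1·(-35) + (-2)·(21) = 13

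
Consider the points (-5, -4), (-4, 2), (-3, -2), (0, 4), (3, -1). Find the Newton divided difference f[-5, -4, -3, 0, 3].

-1009/5040

f[-5,-4] = (2 - (-4)) / (-4 - (-5)) = 6
f[-4,-3] = (-2 - 2) / (-3 - (-4)) = -4
f[-3,0] = (4 - (-2)) / (0 - (-3)) = 2
f[0,3] = (-1 - 4) / (3 - 0) = -5/3
f[-5,-4,-3] = (-4 - 6) / (-3 - (-5)) = -5
f[-4,-3,0] = (2 - (-4)) / (0 - (-4)) = 3/2
f[-3,0,3] = (-5/3 - 2) / (3 - (-3)) = -11/18
f[-5,-4,-3,0] = (3/2 - (-5)) / (0 - (-5)) = 13/10
f[-4,-3,0,3] = (-11/18 - 3/2) / (3 - (-4)) = -19/63
f[-5,-4,-3,0,3] = (-19/63 - 13/10) / (3 - (-5)) = -1009/5040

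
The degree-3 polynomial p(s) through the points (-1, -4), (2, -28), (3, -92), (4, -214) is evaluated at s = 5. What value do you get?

-412

L_0(5) = (3)·(2)·(1)/[(-3)·(-4)·(-5)] = -1/10
L_1(5) = (6)·(2)·(1)/[(3)·(-1)·(-2)] = 2
L_2(5) = (6)·(3)·(1)/[(4)·(1)·(-1)] = -9/2
L_3(5) = (6)·(3)·(2)/[(5)·(2)·(1)] = 18/5
Sum: (-4)·(-1/10) + (-28)·(2) + (-92)·(-9/2) + (-214)·(18/5) = -412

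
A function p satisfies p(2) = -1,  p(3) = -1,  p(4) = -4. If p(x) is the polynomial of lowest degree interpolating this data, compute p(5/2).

Using Newton's divided-difference form:
p[2,3] = (-1 - (-1)) / (3 - 2) = 0
p[3,4] = (-4 - (-1)) / (4 - 3) = -3
p[2,3,4] = (-3 - 0) / (4 - 2) = -3/2
p(5/2) = -1 + 0·(1/2) + (-3/2)·(1/2)·(-1/2) = -5/8

-5/8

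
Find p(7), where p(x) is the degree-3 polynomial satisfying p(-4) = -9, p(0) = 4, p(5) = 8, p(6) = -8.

-1193/36

Using Newton's divided-difference form:
p[-4,0] = (4 - (-9)) / (0 - (-4)) = 13/4
p[0,5] = (8 - 4) / (5 - 0) = 4/5
p[5,6] = (-8 - 8) / (6 - 5) = -16
p[-4,0,5] = (4/5 - 13/4) / (5 - (-4)) = -49/180
p[0,5,6] = (-16 - 4/5) / (6 - 0) = -14/5
p[-4,0,5,6] = (-14/5 - (-49/180)) / (6 - (-4)) = -91/360
p(7) = -9 + (13/4)·(11) + (-49/180)·(11)·(7) + (-91/360)·(11)·(7)·(2) = -1193/36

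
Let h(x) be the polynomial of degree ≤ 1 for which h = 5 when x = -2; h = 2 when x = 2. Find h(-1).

17/4

Evaluate each Lagrange basis at x = -1:
L_0(-1) = (-3)/[(-4)] = 3/4
L_1(-1) = (1)/[(4)] = 1/4
Sum: 5·(3/4) + 2·(1/4) = 17/4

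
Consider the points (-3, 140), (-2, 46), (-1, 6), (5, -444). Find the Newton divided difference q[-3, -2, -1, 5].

q[-3,-2] = (46 - 140) / (-2 - (-3)) = -94
q[-2,-1] = (6 - 46) / (-1 - (-2)) = -40
q[-1,5] = (-444 - 6) / (5 - (-1)) = -75
q[-3,-2,-1] = (-40 - (-94)) / (-1 - (-3)) = 27
q[-2,-1,5] = (-75 - (-40)) / (5 - (-2)) = -5
q[-3,-2,-1,5] = (-5 - 27) / (5 - (-3)) = -4

-4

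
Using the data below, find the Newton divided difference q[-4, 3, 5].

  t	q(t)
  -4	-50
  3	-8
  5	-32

q[-4,3] = (-8 - (-50)) / (3 - (-4)) = 6
q[3,5] = (-32 - (-8)) / (5 - 3) = -12
q[-4,3,5] = (-12 - 6) / (5 - (-4)) = -2

-2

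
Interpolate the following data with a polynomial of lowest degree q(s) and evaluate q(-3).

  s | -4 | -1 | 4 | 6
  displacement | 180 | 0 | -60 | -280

L_0(-3) = (-2)·(-7)·(-9)/[(-3)·(-8)·(-10)] = 21/40
L_1(-3) = (1)·(-7)·(-9)/[(3)·(-5)·(-7)] = 3/5
L_2(-3) = (1)·(-2)·(-9)/[(8)·(5)·(-2)] = -9/40
L_3(-3) = (1)·(-2)·(-7)/[(10)·(7)·(2)] = 1/10
Sum: 180·(21/40) + 0 + (-60)·(-9/40) + (-280)·(1/10) = 80

80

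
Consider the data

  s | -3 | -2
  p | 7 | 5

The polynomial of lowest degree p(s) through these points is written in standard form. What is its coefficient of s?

The leading coefficient equals the top divided difference p[-3,-2].
p[-3,-2] = (5 - 7) / (-2 - (-3)) = -2

-2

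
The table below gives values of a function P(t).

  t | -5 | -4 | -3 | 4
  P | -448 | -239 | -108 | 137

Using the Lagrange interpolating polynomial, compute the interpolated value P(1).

-4

Evaluate each Lagrange basis at t = 1:
L_0(1) = (5)·(4)·(-3)/[(-1)·(-2)·(-9)] = 10/3
L_1(1) = (6)·(4)·(-3)/[(1)·(-1)·(-8)] = -9
L_2(1) = (6)·(5)·(-3)/[(2)·(1)·(-7)] = 45/7
L_3(1) = (6)·(5)·(4)/[(9)·(8)·(7)] = 5/21
Sum: (-448)·(10/3) + (-239)·(-9) + (-108)·(45/7) + 137·(5/21) = -4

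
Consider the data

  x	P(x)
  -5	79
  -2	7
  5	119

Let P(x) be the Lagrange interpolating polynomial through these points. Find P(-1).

L_0(-1) = (1)·(-6)/[(-3)·(-10)] = -1/5
L_1(-1) = (4)·(-6)/[(3)·(-7)] = 8/7
L_2(-1) = (4)·(1)/[(10)·(7)] = 2/35
Sum: 79·(-1/5) + 7·(8/7) + 119·(2/35) = -1

-1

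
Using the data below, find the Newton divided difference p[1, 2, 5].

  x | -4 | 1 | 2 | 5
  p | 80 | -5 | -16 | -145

-8

p[1,2] = (-16 - (-5)) / (2 - 1) = -11
p[2,5] = (-145 - (-16)) / (5 - 2) = -43
p[1,2,5] = (-43 - (-11)) / (5 - 1) = -8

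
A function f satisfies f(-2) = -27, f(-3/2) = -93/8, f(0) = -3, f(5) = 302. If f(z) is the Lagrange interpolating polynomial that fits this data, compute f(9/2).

Evaluate each Lagrange basis at z = 9/2:
L_0(9/2) = (6)·(9/2)·(-1/2)/[(-1/2)·(-2)·(-7)] = 27/14
L_1(9/2) = (13/2)·(9/2)·(-1/2)/[(1/2)·(-3/2)·(-13/2)] = -3
L_2(9/2) = (13/2)·(6)·(-1/2)/[(2)·(3/2)·(-5)] = 13/10
L_3(9/2) = (13/2)·(6)·(9/2)/[(7)·(13/2)·(5)] = 27/35
Sum: (-27)·(27/14) + (-93/8)·(-3) + (-3)·(13/10) + 302·(27/35) = 1695/8

1695/8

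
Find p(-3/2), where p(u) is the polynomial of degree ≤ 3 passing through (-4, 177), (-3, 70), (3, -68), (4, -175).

41/8

Evaluate each Lagrange basis at u = -3/2:
L_0(-3/2) = (3/2)·(-9/2)·(-11/2)/[(-1)·(-7)·(-8)] = -297/448
L_1(-3/2) = (5/2)·(-9/2)·(-11/2)/[(1)·(-6)·(-7)] = 165/112
L_2(-3/2) = (5/2)·(3/2)·(-11/2)/[(7)·(6)·(-1)] = 55/112
L_3(-3/2) = (5/2)·(3/2)·(-9/2)/[(8)·(7)·(1)] = -135/448
Sum: 177·(-297/448) + 70·(165/112) + (-68)·(55/112) + (-175)·(-135/448) = 41/8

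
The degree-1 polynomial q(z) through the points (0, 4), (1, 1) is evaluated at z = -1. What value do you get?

7

Evaluate each Lagrange basis at z = -1:
L_0(-1) = (-2)/[(-1)] = 2
L_1(-1) = (-1)/[(1)] = -1
Sum: 4·(2) + 1·(-1) = 7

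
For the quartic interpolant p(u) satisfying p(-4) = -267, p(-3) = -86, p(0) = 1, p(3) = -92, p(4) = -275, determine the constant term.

Build the Lagrange basis polynomials:
L_0(u) = (u + 3)u(u - 3)(u - 4) / [224] = (1/224)u^4 - (1/56)u^3 - (9/224)u^2 + (9/56)u
L_1(u) = (u + 4)u(u - 3)(u - 4) / [-126] = -(1/126)u^4 + (1/42)u^3 + (8/63)u^2 - (8/21)u
L_2(u) = (u + 4)(u + 3)(u - 3)(u - 4) / [144] = (1/144)u^4 - (25/144)u^2 + 1
L_3(u) = (u + 4)(u + 3)u(u - 4) / [-126] = -(1/126)u^4 - (1/42)u^3 + (8/63)u^2 + (8/21)u
L_4(u) = (u + 4)(u + 3)u(u - 3) / [224] = (1/224)u^4 + (1/56)u^3 - (9/224)u^2 - (9/56)u
p(u) = (-267)·L_0 + (-86)·L_1 + 1·L_2 + (-92)·L_3 + (-275)·L_4
Only the constant term is needed; take it from each L_i and combine:
(-267)·(0) + (-86)·(0) + 1·(1) + (-92)·(0) + (-275)·(0) = 1

1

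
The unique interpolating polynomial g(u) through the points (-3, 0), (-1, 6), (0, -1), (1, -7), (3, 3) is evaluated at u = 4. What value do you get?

Evaluate each Lagrange basis at u = 4:
L_0(4) = (5)·(4)·(3)·(1)/[(-2)·(-3)·(-4)·(-6)] = 5/12
L_1(4) = (7)·(4)·(3)·(1)/[(2)·(-1)·(-2)·(-4)] = -21/4
L_2(4) = (7)·(5)·(3)·(1)/[(3)·(1)·(-1)·(-3)] = 35/3
L_3(4) = (7)·(5)·(4)·(1)/[(4)·(2)·(1)·(-2)] = -35/4
L_4(4) = (7)·(5)·(4)·(3)/[(6)·(4)·(3)·(2)] = 35/12
Sum: 0 + 6·(-21/4) + (-1)·(35/3) + (-7)·(-35/4) + 3·(35/12) = 161/6

161/6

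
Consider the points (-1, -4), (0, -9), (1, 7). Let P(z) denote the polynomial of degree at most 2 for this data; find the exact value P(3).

102

Using Newton's divided-difference form:
P[-1,0] = (-9 - (-4)) / (0 - (-1)) = -5
P[0,1] = (7 - (-9)) / (1 - 0) = 16
P[-1,0,1] = (16 - (-5)) / (1 - (-1)) = 21/2
P(3) = -4 + (-5)·(4) + (21/2)·(4)·(3) = 102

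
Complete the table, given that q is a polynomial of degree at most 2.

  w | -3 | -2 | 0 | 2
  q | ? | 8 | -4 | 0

The 3 known values determine q uniquely (degree ≤ 2).
L_0(-3) = (-3)·(-5)/[(-2)·(-4)] = 15/8
L_1(-3) = (-1)·(-5)/[(2)·(-2)] = -5/4
L_2(-3) = (-1)·(-3)/[(4)·(2)] = 3/8
Sum: 8·(15/8) + (-4)·(-5/4) + 0 = 20

20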